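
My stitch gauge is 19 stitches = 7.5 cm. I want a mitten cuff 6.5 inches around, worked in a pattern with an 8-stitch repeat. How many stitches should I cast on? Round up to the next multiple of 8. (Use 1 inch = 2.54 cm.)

6.5 in = 6.5 × 2.54 = 16.51 cm.
19 / 7.5 = 2.533 sts/cm.
16.51 × 2.533 = 41.83 sts.
→ 48.

Cast on 48 stitches.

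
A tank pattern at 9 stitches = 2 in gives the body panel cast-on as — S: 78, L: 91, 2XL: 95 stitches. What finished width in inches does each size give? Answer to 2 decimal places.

9/2 = 4.5 sts per in.
S: 78 / 4.5 = 17.333 → 17.33 in.
L: 91 / 4.5 = 20.222 → 20.22 in.
2XL: 95 / 4.5 = 21.111 → 21.11 in.

S 17.33 inches; L 20.22 inches; 2XL 21.11 inches.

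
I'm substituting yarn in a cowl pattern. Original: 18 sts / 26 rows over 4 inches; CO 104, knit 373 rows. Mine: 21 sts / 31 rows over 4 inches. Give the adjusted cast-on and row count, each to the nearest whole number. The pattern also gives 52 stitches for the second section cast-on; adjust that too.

Stitches: 104 × 21/18 = 121.33 → 121.
Rows: 373 × 31/26 = 444.73 → 445.
second section cast-on: 52 × 21/18 = 60.67 → 61.

Cast on 121 stitches; work 445 rows; second section cast-on 61 stitches.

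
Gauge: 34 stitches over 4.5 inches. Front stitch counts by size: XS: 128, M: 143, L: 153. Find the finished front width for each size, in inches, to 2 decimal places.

34/4.5 = 7.556 sts per in.
XS: 128 / 7.556 = 16.941 → 16.94 in.
M: 143 / 7.556 = 18.926 → 18.93 in.
L: 153 / 7.556 = 20.250 → 20.25 in.

XS 16.94 inches; M 18.93 inches; L 20.25 inches.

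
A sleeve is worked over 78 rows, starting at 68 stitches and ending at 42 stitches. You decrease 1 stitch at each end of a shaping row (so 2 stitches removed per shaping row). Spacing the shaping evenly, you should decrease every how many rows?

Decrease every 6th row.

Stitches to remove: |42 − 68| = 26.
Shaping rows needed: 26 / 2 = 13.
78 rows / 13 = every 6 rows.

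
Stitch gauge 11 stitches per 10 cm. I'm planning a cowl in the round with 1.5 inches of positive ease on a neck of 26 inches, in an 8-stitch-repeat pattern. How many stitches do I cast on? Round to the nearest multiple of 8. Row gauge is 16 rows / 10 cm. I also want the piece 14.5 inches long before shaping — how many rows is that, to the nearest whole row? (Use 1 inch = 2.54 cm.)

Finished = 26 + 1.5 = 27.5 inches.
27.5 inches × 2.54 = 69.85 cm.
11/10 = 1.1 sts per cm; 69.85 × 1.1 = 76.83 sts.
Nearest multiple of 8 → 80.
14.5 inches = 36.83 cm; × 1.6 = 58.93 → 59 rows.

Cast on 80 stitches; work 59 rows.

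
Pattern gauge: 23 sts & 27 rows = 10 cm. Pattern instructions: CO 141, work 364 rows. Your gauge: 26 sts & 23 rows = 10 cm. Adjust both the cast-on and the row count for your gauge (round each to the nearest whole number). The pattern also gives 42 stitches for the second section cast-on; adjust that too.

Cast on 159 stitches; work 310 rows; second section cast-on 47 stitches.

Stitches: 141 × 26/23 = 159.39 → 159.
Rows: 364 × 23/27 = 310.07 → 310.
second section cast-on: 42 × 26/23 = 47.48 → 47.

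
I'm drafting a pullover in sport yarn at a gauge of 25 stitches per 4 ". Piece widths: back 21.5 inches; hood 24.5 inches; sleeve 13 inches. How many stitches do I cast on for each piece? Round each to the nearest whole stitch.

back 134; hood 153; sleeve 81.

Rate = 25/4 = 6.25 sts per in.
back: 21.5 × 6.25 = 134.38 → 134.
hood: 24.5 × 6.25 = 153.12 → 153.
sleeve: 13 × 6.25 = 81.25 → 81.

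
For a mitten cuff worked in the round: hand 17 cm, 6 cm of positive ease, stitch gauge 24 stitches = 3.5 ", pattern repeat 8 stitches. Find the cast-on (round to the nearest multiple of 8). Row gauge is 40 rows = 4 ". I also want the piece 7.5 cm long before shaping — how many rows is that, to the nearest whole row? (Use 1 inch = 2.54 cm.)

Cast on 64 stitches; work 30 rows.

Finished = 17 + 6 = 23 cm.
23 cm × 1/2.54 = 9.06 inches.
24/3.5 = 6.857 sts per in; 9.06 × 6.857 = 62.09 sts.
Nearest multiple of 8 → 64.
7.5 cm = 2.95 inches; × 10 = 29.53 → 30 rows.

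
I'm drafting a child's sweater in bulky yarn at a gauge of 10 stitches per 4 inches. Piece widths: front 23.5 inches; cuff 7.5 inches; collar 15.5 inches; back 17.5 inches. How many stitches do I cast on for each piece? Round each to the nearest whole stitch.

Rate = 10/4 = 2.5 sts per in.
front: 23.5 × 2.5 = 58.75 → 59.
cuff: 7.5 × 2.5 = 18.75 → 19.
collar: 15.5 × 2.5 = 38.75 → 39.
back: 17.5 × 2.5 = 43.75 → 44.

front 59; cuff 19; collar 39; back 44.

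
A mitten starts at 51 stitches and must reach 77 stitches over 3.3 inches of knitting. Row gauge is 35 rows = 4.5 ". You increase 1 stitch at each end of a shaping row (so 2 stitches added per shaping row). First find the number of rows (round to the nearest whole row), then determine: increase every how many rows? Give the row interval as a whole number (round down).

Increase every 2nd row.

Rows = 3.3 × 7.778 = 25.7 → 26 rows.
Stitches to add: 26 → 13 shaping rows (at 2 st each).
26 / 13 = 2.00 → every 2 rows.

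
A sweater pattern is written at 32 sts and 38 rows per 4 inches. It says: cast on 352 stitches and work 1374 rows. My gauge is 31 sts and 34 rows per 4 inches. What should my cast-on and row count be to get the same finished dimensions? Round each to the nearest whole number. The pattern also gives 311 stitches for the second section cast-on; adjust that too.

Stitches: 352 × 31/32 = 341.00 → 341.
Rows: 1374 × 34/38 = 1229.37 → 1229.
second section cast-on: 311 × 31/32 = 301.28 → 301.

Cast on 341 stitches; work 1229 rows; second section cast-on 301 stitches.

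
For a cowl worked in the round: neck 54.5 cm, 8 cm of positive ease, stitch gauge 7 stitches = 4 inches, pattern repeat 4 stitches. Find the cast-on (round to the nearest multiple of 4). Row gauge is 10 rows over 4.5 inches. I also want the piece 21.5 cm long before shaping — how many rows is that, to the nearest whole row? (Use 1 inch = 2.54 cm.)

Cast on 44 stitches; work 19 rows.

Finished = 54.5 + 8 = 62.5 cm.
62.5 cm × 1/2.54 = 24.61 inches.
7/4 = 1.75 sts per in; 24.61 × 1.75 = 43.06 sts.
Nearest multiple of 4 → 44.
21.5 cm = 8.46 inches; × 2.222 = 18.81 → 19 rows.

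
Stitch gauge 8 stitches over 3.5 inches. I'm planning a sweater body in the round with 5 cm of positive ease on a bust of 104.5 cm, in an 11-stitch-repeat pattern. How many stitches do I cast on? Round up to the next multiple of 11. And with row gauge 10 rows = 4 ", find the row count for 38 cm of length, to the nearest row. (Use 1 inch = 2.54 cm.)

Cast on 99 stitches; work 37 rows.

Finished = 104.5 + 5 = 109.5 cm.
109.5 cm × 1/2.54 = 43.11 inches.
8/3.5 = 2.286 sts per in; 43.11 × 2.286 = 98.54 sts.
Next multiple of 11 → 99.
38 cm = 14.96 inches; × 2.5 = 37.40 → 37 rows.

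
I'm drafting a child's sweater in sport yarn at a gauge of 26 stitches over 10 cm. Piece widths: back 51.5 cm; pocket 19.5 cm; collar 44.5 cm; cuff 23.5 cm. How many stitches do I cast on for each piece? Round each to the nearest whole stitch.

back 134; pocket 51; collar 116; cuff 61.

Rate = 26/10 = 2.6 sts per cm.
back: 51.5 × 2.6 = 133.90 → 134.
pocket: 19.5 × 2.6 = 50.70 → 51.
collar: 44.5 × 2.6 = 115.70 → 116.
cuff: 23.5 × 2.6 = 61.10 → 61.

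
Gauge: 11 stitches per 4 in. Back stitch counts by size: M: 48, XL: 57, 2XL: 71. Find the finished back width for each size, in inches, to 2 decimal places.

11/4 = 2.75 sts per in.
M: 48 / 2.75 = 17.455 → 17.45 in.
XL: 57 / 2.75 = 20.727 → 20.73 in.
2XL: 71 / 2.75 = 25.818 → 25.82 in.

M 17.45 inches; XL 20.73 inches; 2XL 25.82 inches.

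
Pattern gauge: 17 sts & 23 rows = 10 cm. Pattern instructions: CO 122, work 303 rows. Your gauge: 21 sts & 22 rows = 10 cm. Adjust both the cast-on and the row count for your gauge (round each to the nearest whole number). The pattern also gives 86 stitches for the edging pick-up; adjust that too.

Cast on 151 stitches; work 290 rows; edging pick-up 106 stitches.

Stitches: 122 × 21/17 = 150.71 → 151.
Rows: 303 × 22/23 = 289.83 → 290.
edging pick-up: 86 × 21/17 = 106.24 → 106.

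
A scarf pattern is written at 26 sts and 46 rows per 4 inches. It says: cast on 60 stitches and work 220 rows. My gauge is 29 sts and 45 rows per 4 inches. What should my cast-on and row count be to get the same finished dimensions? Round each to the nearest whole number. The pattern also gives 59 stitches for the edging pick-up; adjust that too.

Stitches: 60 × 29/26 = 66.92 → 67.
Rows: 220 × 45/46 = 215.22 → 215.
edging pick-up: 59 × 29/26 = 65.81 → 66.

Cast on 67 stitches; work 215 rows; edging pick-up 66 stitches.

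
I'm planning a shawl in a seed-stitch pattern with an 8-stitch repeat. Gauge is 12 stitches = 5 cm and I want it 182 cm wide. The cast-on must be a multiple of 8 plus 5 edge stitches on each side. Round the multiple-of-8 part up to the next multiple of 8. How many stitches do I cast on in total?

12 / 5 = 2.4 sts per cm.
182 × 2.4 = 436.80 sts.
Less 10 edge sts → 426.80 for the repeat.
Next multiple of 8: 432.
Add back 10 edge sts → 442.

442 stitches.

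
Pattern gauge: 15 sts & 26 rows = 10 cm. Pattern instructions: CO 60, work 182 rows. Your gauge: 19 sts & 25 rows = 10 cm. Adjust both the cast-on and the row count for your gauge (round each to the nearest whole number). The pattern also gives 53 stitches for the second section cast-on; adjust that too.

Cast on 76 stitches; work 175 rows; second section cast-on 67 stitches.

Stitches: 60 × 19/15 = 76.00 → 76.
Rows: 182 × 25/26 = 175.00 → 175.
second section cast-on: 53 × 19/15 = 67.13 → 67.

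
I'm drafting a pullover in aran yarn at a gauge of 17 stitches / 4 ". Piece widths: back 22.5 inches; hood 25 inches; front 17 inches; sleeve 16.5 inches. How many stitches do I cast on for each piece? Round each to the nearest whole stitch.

Rate = 17/4 = 4.25 sts per in.
back: 22.5 × 4.25 = 95.62 → 96.
hood: 25 × 4.25 = 106.25 → 106.
front: 17 × 4.25 = 72.25 → 72.
sleeve: 16.5 × 4.25 = 70.12 → 70.

back 96; hood 106; front 72; sleeve 70.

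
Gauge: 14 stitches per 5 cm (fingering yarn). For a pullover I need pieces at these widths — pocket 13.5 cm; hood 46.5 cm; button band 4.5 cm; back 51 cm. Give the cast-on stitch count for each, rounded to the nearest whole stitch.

Rate = 14/5 = 2.8 sts per cm.
pocket: 13.5 × 2.8 = 37.80 → 38.
hood: 46.5 × 2.8 = 130.20 → 130.
button band: 4.5 × 2.8 = 12.60 → 13.
back: 51 × 2.8 = 142.80 → 143.

pocket 38; hood 130; button band 13; back 143.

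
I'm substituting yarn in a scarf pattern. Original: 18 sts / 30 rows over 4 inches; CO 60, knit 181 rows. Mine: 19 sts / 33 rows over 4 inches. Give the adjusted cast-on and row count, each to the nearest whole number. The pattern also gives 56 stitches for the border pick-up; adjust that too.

Stitches: 60 × 19/18 = 63.33 → 63.
Rows: 181 × 33/30 = 199.10 → 199.
border pick-up: 56 × 19/18 = 59.11 → 59.

Cast on 63 stitches; work 199 rows; border pick-up 59 stitches.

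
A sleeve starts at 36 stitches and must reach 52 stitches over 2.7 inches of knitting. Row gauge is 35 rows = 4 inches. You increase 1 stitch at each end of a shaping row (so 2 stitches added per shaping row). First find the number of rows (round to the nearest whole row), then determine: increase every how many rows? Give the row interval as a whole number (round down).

Increase every 3rd row.

Rows = 2.7 × 8.75 = 23.6 → 24 rows.
Stitches to add: 16 → 8 shaping rows (at 2 st each).
24 / 8 = 3.00 → every 3 rows.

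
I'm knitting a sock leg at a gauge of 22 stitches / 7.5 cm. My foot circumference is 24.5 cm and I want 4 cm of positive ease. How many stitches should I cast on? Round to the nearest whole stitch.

Finished = 24.5 + 4 = 28.5 cm.
22 / 7.5 = 2.933 sts per cm.
28.50 × 2.933 = 83.60 sts.
→ 84 sts.

84 stitches.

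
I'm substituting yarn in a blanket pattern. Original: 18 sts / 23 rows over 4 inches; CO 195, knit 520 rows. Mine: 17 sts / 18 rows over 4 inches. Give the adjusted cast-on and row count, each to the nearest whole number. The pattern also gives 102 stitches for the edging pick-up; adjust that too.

Cast on 184 stitches; work 407 rows; edging pick-up 96 stitches.

Stitches: 195 × 17/18 = 184.17 → 184.
Rows: 520 × 18/23 = 406.96 → 407.
edging pick-up: 102 × 17/18 = 96.33 → 96.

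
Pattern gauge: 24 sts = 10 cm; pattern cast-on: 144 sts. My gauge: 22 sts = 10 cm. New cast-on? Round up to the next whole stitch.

132 stitches.

Scale factor = 22 / 24 = 0.917.
144 × 22 / 24 = 132.00 sts.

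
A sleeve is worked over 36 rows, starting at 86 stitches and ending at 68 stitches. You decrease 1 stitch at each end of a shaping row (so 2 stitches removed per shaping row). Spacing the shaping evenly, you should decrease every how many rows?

Stitches to remove: |68 − 86| = 18.
Shaping rows needed: 18 / 2 = 9.
36 rows / 9 = every 4 rows.

Decrease every 4th row.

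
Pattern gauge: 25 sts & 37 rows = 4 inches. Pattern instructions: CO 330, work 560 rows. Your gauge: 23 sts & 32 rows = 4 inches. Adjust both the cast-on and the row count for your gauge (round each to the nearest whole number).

Cast on 304 stitches; work 484 rows.

Stitches: 330 × 23/25 = 303.60 → 304.
Rows: 560 × 32/37 = 484.32 → 484.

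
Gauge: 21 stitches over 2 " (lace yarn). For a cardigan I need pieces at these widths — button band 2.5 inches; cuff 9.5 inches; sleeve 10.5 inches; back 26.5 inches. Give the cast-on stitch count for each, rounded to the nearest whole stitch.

Rate = 21/2 = 10.5 sts per in.
button band: 2.5 × 10.5 = 26.25 → 26.
cuff: 9.5 × 10.5 = 99.75 → 100.
sleeve: 10.5 × 10.5 = 110.25 → 110.
back: 26.5 × 10.5 = 278.25 → 278.

button band 26; cuff 100; sleeve 110; back 278.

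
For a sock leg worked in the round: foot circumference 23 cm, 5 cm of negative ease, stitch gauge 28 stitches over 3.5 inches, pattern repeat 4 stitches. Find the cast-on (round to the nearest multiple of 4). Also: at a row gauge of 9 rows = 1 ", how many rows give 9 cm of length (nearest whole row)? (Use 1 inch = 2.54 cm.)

Finished = 23 − 5 = 18 cm.
18 cm × 1/2.54 = 7.09 inches.
28/3.5 = 8 sts per in; 7.09 × 8 = 56.69 sts.
Nearest multiple of 4 → 56.
9 cm = 3.54 inches; × 9 = 31.89 → 32 rows.

Cast on 56 stitches; work 32 rows.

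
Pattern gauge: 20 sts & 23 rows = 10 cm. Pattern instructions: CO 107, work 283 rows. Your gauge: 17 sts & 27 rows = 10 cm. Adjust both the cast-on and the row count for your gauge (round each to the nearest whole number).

Stitches: 107 × 17/20 = 90.95 → 91.
Rows: 283 × 27/23 = 332.22 → 332.

Cast on 91 stitches; work 332 rows.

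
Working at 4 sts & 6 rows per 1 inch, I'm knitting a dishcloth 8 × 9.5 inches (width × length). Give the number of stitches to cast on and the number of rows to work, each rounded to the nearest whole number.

Cast on 32 stitches and work 57 rows.

Stitch gauge = 4/1 = 4 sts/in; 8 × 4 = 32.00 → 32 sts.
Row gauge = 6/1 = 6 rows/in; 9.5 × 6 = 57.00 → 57 rows.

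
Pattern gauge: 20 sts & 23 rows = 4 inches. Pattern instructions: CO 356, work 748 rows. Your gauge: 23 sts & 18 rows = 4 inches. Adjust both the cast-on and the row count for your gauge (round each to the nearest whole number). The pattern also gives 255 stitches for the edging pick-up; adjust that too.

Cast on 409 stitches; work 585 rows; edging pick-up 293 stitches.

Stitches: 356 × 23/20 = 409.40 → 409.
Rows: 748 × 18/23 = 585.39 → 585.
edging pick-up: 255 × 23/20 = 293.25 → 293.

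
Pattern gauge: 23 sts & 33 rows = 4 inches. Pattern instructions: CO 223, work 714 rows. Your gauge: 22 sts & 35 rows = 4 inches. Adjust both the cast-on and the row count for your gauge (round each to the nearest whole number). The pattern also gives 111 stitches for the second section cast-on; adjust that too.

Stitches: 223 × 22/23 = 213.30 → 213.
Rows: 714 × 35/33 = 757.27 → 757.
second section cast-on: 111 × 22/23 = 106.17 → 106.

Cast on 213 stitches; work 757 rows; second section cast-on 106 stitches.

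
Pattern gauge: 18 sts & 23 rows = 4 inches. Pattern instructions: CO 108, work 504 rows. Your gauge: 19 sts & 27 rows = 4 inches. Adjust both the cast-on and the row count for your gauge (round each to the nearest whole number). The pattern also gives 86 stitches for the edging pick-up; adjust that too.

Stitches: 108 × 19/18 = 114.00 → 114.
Rows: 504 × 27/23 = 591.65 → 592.
edging pick-up: 86 × 19/18 = 90.78 → 91.

Cast on 114 stitches; work 592 rows; edging pick-up 91 stitches.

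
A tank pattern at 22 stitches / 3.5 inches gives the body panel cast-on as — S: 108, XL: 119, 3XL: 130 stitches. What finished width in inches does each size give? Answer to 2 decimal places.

22/3.5 = 6.286 sts per in.
S: 108 / 6.286 = 17.182 → 17.18 in.
XL: 119 / 6.286 = 18.932 → 18.93 in.
3XL: 130 / 6.286 = 20.682 → 20.68 in.

S 17.18 inches; XL 18.93 inches; 3XL 20.68 inches.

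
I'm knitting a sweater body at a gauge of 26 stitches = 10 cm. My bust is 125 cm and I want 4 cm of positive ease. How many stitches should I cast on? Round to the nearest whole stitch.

Finished = 125 + 4 = 129 cm.
26 / 10 = 2.6 sts per cm.
129.00 × 2.6 = 335.40 sts.
→ 335 sts.

Cast on 335 stitches.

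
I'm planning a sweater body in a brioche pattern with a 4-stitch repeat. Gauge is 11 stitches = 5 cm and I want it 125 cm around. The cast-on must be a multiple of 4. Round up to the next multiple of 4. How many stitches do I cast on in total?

Cast on 276 stitches.

11 / 5 = 2.2 sts per cm.
125 × 2.2 = 275.00 sts.
Next multiple of 4: 276.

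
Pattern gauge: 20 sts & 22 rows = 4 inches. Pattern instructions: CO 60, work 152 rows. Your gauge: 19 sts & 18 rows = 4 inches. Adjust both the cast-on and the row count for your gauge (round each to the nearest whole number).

Stitches: 60 × 19/20 = 57.00 → 57.
Rows: 152 × 18/22 = 124.36 → 124.

Cast on 57 stitches; work 124 rows.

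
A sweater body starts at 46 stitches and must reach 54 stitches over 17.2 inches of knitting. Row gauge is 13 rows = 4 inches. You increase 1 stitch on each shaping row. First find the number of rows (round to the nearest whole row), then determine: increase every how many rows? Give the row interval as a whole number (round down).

Increase every 7th row.

Rows = 17.2 × 3.25 = 55.9 → 56 rows.
Stitches to add: 8 → 8 shaping rows (at 1 st each).
56 / 8 = 7.00 → every 7 rows.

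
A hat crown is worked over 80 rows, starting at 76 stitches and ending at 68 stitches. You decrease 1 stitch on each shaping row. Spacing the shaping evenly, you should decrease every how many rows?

Stitches to remove: |68 − 76| = 8.
Shaping rows needed: 8 / 1 = 8.
80 rows / 8 = every 10 rows.

Decrease every 10th row.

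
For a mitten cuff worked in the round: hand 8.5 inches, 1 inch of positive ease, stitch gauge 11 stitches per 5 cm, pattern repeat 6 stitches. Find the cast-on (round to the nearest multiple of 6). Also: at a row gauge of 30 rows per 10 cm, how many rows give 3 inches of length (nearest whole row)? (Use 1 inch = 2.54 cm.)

Finished = 8.5 + 1 = 9.5 inches.
9.5 inches × 2.54 = 24.13 cm.
11/5 = 2.2 sts per cm; 24.13 × 2.2 = 53.09 sts.
Nearest multiple of 6 → 54.
3 inches = 7.62 cm; × 3 = 22.86 → 23 rows.

Cast on 54 stitches; work 23 rows.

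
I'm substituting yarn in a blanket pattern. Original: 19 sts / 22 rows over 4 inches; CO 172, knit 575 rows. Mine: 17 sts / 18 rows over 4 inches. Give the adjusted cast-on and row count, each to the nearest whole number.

Cast on 154 stitches; work 470 rows.

Stitches: 172 × 17/19 = 153.89 → 154.
Rows: 575 × 18/22 = 470.45 → 470.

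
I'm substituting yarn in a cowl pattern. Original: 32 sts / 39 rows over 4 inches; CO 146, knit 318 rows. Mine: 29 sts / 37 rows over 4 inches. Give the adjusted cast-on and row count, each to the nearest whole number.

Stitches: 146 × 29/32 = 132.31 → 132.
Rows: 318 × 37/39 = 301.69 → 302.

Cast on 132 stitches; work 302 rows.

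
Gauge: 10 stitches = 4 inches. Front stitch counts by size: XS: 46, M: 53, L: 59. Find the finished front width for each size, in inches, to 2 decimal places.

XS 18.40 inches; M 21.20 inches; L 23.60 inches.

10/4 = 2.5 sts per in.
XS: 46 / 2.5 = 18.400 → 18.40 in.
M: 53 / 2.5 = 21.200 → 21.20 in.
L: 59 / 2.5 = 23.600 → 23.60 in.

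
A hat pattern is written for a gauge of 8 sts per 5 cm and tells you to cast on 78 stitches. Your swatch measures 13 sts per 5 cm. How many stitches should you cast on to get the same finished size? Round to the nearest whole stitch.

Scale factor = 13 / 8 = 1.625.
78 × 13 / 8 = 126.75 sts.
→ 127 sts.

Cast on 127 stitches.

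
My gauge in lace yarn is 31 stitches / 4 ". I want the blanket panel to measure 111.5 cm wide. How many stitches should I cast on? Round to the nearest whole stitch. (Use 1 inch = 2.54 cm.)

111.5 cm = 43.90 in.
31 stitches / 4 in = 7.75 stitches per inch.
43.90 × 7.75 = 340.21 stitches.
Round to nearest → 340.

CO 340 sts.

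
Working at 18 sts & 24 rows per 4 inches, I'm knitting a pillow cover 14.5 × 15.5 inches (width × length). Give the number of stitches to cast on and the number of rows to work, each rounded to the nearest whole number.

Stitch gauge = 18/4 = 4.5 sts/in; 14.5 × 4.5 = 65.25 → 65 sts.
Row gauge = 24/4 = 6 rows/in; 15.5 × 6 = 93.00 → 93 rows.

Cast on 65 stitches and work 93 rows.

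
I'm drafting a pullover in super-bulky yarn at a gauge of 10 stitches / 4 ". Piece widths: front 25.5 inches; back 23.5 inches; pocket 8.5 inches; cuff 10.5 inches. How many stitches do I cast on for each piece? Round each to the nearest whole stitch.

front 64; back 59; pocket 21; cuff 26.

Rate = 10/4 = 2.5 sts per in.
front: 25.5 × 2.5 = 63.75 → 64.
back: 23.5 × 2.5 = 58.75 → 59.
pocket: 8.5 × 2.5 = 21.25 → 21.
cuff: 10.5 × 2.5 = 26.25 → 26.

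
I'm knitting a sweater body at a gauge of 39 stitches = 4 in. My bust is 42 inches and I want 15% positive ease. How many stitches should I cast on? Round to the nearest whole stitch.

Finished = 42 × 1.15 = 48.30 in.
39 / 4 = 9.75 sts per inch.
48.30 × 9.75 = 470.93 sts.
→ 471 sts.

CO 471 sts.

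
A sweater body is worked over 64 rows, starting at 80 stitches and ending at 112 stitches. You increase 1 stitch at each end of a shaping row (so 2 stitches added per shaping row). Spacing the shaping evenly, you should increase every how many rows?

Increase every 4th row.

Stitches to add: |112 − 80| = 32.
Shaping rows needed: 32 / 2 = 16.
64 rows / 16 = every 4 rows.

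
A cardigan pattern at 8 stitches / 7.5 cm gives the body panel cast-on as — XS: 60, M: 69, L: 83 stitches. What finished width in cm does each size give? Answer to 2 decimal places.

8/7.5 = 1.067 sts per cm.
XS: 60 / 1.067 = 56.250 → 56.25 cm.
M: 69 / 1.067 = 64.688 → 64.69 cm.
L: 83 / 1.067 = 77.812 → 77.81 cm.

XS 56.25 cm; M 64.69 cm; L 77.81 cm.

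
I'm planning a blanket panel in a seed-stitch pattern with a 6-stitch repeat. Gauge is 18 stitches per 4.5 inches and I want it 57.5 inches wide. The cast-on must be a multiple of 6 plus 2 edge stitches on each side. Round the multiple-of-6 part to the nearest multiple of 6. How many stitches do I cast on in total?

18 / 4.5 = 4 sts per inch.
57.5 × 4 = 230.00 sts.
Less 4 edge sts → 226.00 for the repeat.
Nearest multiple of 6: 228.
Add back 4 edge sts → 232.

232 stitches.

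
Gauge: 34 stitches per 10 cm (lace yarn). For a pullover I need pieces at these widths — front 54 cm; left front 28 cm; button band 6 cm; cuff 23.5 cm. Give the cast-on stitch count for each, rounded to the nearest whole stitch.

Rate = 34/10 = 3.4 sts per cm.
front: 54 × 3.4 = 183.60 → 184.
left front: 28 × 3.4 = 95.20 → 95.
button band: 6 × 3.4 = 20.40 → 20.
cuff: 23.5 × 3.4 = 79.90 → 80.

front 184; left front 95; button band 20; cuff 80.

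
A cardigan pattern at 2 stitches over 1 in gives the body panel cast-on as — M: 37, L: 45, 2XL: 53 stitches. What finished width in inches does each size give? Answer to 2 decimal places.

M 18.50 inches; L 22.50 inches; 2XL 26.50 inches.

2/1 = 2 sts per in.
M: 37 / 2 = 18.500 → 18.50 in.
L: 45 / 2 = 22.500 → 22.50 in.
2XL: 53 / 2 = 26.500 → 26.50 in.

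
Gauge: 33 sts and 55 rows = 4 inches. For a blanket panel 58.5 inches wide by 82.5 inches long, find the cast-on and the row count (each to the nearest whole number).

Stitch gauge = 33/4 = 8.25 sts/in; 58.5 × 8.25 = 482.62 → 483 sts.
Row gauge = 55/4 = 13.75 rows/in; 82.5 × 13.75 = 1134.38 → 1134 rows.

Cast on 483 stitches and work 1134 rows.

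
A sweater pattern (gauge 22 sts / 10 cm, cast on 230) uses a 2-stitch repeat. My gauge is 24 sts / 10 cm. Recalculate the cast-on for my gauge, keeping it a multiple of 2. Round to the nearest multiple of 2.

230 × 24 / 22 = 250.91.
Nearest multiple of 2: 250.

CO 250 sts.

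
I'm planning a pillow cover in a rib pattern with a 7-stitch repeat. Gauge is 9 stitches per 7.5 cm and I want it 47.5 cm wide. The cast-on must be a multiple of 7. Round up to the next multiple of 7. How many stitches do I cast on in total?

9 / 7.5 = 1.2 sts per cm.
47.5 × 1.2 = 57.00 sts.
Next multiple of 7: 63.

CO 63 sts.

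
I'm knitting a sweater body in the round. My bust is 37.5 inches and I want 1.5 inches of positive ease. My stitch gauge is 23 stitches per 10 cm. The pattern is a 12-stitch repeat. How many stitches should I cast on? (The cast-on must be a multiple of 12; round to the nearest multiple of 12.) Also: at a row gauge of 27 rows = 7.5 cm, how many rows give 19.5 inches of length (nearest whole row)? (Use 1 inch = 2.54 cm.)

Cast on 228 stitches; work 178 rows.

Finished = 37.5 + 1.5 = 39 inches.
39 inches × 2.54 = 99.06 cm.
23/10 = 2.3 sts per cm; 99.06 × 2.3 = 227.84 sts.
Nearest multiple of 12 → 228.
19.5 inches = 49.53 cm; × 3.6 = 178.31 → 178 rows.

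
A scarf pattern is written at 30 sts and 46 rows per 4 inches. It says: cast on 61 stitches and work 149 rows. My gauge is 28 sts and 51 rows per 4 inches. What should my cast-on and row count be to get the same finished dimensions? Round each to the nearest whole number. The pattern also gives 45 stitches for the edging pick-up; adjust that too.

Cast on 57 stitches; work 165 rows; edging pick-up 42 stitches.

Stitches: 61 × 28/30 = 56.93 → 57.
Rows: 149 × 51/46 = 165.20 → 165.
edging pick-up: 45 × 28/30 = 42.00 → 42.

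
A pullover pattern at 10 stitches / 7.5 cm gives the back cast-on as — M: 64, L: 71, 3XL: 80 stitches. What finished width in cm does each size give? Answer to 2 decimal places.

10/7.5 = 1.333 sts per cm.
M: 64 / 1.333 = 48.000 → 48.00 cm.
L: 71 / 1.333 = 53.250 → 53.25 cm.
3XL: 80 / 1.333 = 60.000 → 60.00 cm.

M 48.00 cm; L 53.25 cm; 3XL 60.00 cm.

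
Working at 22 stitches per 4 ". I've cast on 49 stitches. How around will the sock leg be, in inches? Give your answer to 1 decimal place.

8.9 inches.

22 stitches / 4 inch = 5.5 stitches per inch.
49 / 5.5 = 8.91 inches.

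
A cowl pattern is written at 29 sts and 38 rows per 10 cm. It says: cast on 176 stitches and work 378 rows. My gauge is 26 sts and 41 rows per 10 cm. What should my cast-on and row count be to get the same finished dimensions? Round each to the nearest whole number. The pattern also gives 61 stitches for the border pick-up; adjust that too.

Stitches: 176 × 26/29 = 157.79 → 158.
Rows: 378 × 41/38 = 407.84 → 408.
border pick-up: 61 × 26/29 = 54.69 → 55.

Cast on 158 stitches; work 408 rows; border pick-up 55 stitches.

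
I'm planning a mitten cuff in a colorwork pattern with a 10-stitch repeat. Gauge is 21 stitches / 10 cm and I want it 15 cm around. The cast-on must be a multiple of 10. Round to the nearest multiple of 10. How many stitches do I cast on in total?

21 / 10 = 2.1 sts per cm.
15 × 2.1 = 31.50 sts.
Nearest multiple of 10: 30.

CO 30 sts.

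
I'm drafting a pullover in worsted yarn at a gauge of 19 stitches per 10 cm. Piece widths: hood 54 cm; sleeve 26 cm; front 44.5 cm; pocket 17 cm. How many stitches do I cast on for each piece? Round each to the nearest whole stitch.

hood 103; sleeve 49; front 85; pocket 32.

Rate = 19/10 = 1.9 sts per cm.
hood: 54 × 1.9 = 102.60 → 103.
sleeve: 26 × 1.9 = 49.40 → 49.
front: 44.5 × 1.9 = 84.55 → 85.
pocket: 17 × 1.9 = 32.30 → 32.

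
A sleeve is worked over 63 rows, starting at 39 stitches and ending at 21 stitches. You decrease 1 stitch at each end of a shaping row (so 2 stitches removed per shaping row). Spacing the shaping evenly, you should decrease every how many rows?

Stitches to remove: |21 − 39| = 18.
Shaping rows needed: 18 / 2 = 9.
63 rows / 9 = every 7 rows.

Decrease every 7th row.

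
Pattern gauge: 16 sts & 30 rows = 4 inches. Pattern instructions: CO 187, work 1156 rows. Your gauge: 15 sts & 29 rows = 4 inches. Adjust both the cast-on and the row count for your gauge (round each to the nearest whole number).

Stitches: 187 × 15/16 = 175.31 → 175.
Rows: 1156 × 29/30 = 1117.47 → 1117.

Cast on 175 stitches; work 1117 rows.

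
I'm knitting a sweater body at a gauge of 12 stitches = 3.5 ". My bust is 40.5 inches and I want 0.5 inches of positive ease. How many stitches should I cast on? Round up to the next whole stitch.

Finished = 40.5 + 0.5 = 41 in.
12 / 3.5 = 3.429 sts per inch.
41.00 × 3.429 = 140.57 sts.
→ 141 sts.

CO 141 sts.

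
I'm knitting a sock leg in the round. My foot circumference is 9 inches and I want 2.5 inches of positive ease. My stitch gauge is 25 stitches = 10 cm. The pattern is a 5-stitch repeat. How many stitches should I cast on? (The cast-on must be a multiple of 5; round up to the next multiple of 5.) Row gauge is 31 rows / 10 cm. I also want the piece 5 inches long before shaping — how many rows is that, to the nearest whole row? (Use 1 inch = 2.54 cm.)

Cast on 75 stitches; work 39 rows.

Finished = 9 + 2.5 = 11.5 inches.
11.5 inches × 2.54 = 29.21 cm.
25/10 = 2.5 sts per cm; 29.21 × 2.5 = 73.03 sts.
Next multiple of 5 → 75.
5 inches = 12.70 cm; × 3.1 = 39.37 → 39 rows.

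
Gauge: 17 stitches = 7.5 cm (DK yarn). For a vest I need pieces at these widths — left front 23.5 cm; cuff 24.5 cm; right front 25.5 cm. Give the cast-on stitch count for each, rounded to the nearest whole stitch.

left front 53; cuff 56; right front 58.

Rate = 17/7.5 = 2.267 sts per cm.
left front: 23.5 × 2.267 = 53.27 → 53.
cuff: 24.5 × 2.267 = 55.53 → 56.
right front: 25.5 × 2.267 = 57.80 → 58.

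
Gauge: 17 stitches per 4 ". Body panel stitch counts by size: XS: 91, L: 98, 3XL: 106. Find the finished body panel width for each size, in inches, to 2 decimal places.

17/4 = 4.25 sts per in.
XS: 91 / 4.25 = 21.412 → 21.41 in.
L: 98 / 4.25 = 23.059 → 23.06 in.
3XL: 106 / 4.25 = 24.941 → 24.94 in.

XS 21.41 inches; L 23.06 inches; 3XL 24.94 inches.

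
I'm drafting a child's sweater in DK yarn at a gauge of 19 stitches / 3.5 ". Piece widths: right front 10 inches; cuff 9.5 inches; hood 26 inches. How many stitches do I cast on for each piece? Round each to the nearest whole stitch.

right front 54; cuff 52; hood 141.

Rate = 19/3.5 = 5.429 sts per in.
right front: 10 × 5.429 = 54.29 → 54.
cuff: 9.5 × 5.429 = 51.57 → 52.
hood: 26 × 5.429 = 141.14 → 141.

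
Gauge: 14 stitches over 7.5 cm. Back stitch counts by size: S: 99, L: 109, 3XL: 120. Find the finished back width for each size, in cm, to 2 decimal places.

S 53.04 cm; L 58.39 cm; 3XL 64.29 cm.

14/7.5 = 1.867 sts per cm.
S: 99 / 1.867 = 53.036 → 53.04 cm.
L: 109 / 1.867 = 58.393 → 58.39 cm.
3XL: 120 / 1.867 = 64.286 → 64.29 cm.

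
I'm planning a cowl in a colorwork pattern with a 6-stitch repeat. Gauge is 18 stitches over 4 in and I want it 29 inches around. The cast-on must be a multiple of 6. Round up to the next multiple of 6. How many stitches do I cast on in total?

132 stitches.

18 / 4 = 4.5 sts per inch.
29 × 4.5 = 130.50 sts.
Next multiple of 6: 132.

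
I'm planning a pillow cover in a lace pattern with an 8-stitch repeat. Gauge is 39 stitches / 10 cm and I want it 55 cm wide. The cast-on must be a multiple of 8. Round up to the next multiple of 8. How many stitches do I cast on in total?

Cast on 216 stitches.

39 / 10 = 3.9 sts per cm.
55 × 3.9 = 214.50 sts.
Next multiple of 8: 216.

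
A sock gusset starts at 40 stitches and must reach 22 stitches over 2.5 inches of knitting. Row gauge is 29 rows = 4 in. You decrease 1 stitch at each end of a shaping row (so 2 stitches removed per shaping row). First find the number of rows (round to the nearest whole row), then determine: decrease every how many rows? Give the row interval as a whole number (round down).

Decrease every 2nd row.

Rows = 2.5 × 7.25 = 18.1 → 18 rows.
Stitches to remove: 18 → 9 shaping rows (at 2 st each).
18 / 9 = 2.00 → every 2 rows.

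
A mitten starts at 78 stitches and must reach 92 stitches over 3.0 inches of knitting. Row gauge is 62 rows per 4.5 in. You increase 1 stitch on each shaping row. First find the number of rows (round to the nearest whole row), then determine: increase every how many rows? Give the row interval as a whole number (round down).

Rows = 3.0 × 13.778 = 41.3 → 41 rows.
Stitches to add: 14 → 14 shaping rows (at 1 st each).
41 / 14 = 2.93 → every 2 rows.

Increase every 2nd row.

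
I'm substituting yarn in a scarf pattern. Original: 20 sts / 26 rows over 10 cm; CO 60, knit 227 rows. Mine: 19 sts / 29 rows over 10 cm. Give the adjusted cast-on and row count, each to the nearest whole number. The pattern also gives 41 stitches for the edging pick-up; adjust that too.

Cast on 57 stitches; work 253 rows; edging pick-up 39 stitches.

Stitches: 60 × 19/20 = 57.00 → 57.
Rows: 227 × 29/26 = 253.19 → 253.
edging pick-up: 41 × 19/20 = 38.95 → 39.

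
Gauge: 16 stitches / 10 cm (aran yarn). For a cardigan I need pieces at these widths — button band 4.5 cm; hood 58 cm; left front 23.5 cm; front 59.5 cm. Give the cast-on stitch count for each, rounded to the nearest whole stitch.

Rate = 16/10 = 1.6 sts per cm.
button band: 4.5 × 1.6 = 7.20 → 7.
hood: 58 × 1.6 = 92.80 → 93.
left front: 23.5 × 1.6 = 37.60 → 38.
front: 59.5 × 1.6 = 95.20 → 95.

button band 7; hood 93; left front 38; front 95.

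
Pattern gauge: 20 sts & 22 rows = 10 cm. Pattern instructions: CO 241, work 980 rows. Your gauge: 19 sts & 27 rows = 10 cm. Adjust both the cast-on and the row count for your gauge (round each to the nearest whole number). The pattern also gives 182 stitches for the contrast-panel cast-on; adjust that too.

Stitches: 241 × 19/20 = 228.95 → 229.
Rows: 980 × 27/22 = 1202.73 → 1203.
contrast-panel cast-on: 182 × 19/20 = 172.90 → 173.

Cast on 229 stitches; work 1203 rows; contrast-panel cast-on 173 stitches.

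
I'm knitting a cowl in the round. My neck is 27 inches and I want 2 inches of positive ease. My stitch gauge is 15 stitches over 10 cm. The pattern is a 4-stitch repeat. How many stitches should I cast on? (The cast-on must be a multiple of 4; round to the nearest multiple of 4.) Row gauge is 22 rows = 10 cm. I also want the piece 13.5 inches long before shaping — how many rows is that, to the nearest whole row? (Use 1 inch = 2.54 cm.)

Finished = 27 + 2 = 29 inches.
29 inches × 2.54 = 73.66 cm.
15/10 = 1.5 sts per cm; 73.66 × 1.5 = 110.49 sts.
Nearest multiple of 4 → 112.
13.5 inches = 34.29 cm; × 2.2 = 75.44 → 75 rows.

Cast on 112 stitches; work 75 rows.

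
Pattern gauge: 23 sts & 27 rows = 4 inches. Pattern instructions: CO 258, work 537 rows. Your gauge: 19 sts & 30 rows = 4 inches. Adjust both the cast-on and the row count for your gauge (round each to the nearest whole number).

Cast on 213 stitches; work 597 rows.

Stitches: 258 × 19/23 = 213.13 → 213.
Rows: 537 × 30/27 = 596.67 → 597.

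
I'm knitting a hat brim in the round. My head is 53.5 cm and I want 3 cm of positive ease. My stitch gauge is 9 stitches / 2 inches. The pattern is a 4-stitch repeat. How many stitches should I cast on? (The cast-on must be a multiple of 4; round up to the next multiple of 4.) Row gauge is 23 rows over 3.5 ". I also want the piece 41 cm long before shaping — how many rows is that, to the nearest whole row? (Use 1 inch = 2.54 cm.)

Cast on 104 stitches; work 106 rows.

Finished = 53.5 + 3 = 56.5 cm.
56.5 cm × 1/2.54 = 22.24 inches.
9/2 = 4.5 sts per in; 22.24 × 4.5 = 100.10 sts.
Next multiple of 4 → 104.
41 cm = 16.14 inches; × 6.571 = 106.07 → 106 rows.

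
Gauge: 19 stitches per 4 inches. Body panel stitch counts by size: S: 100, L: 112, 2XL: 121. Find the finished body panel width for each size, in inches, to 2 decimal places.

19/4 = 4.75 sts per in.
S: 100 / 4.75 = 21.053 → 21.05 in.
L: 112 / 4.75 = 23.579 → 23.58 in.
2XL: 121 / 4.75 = 25.474 → 25.47 in.

S 21.05 inches; L 23.58 inches; 2XL 25.47 inches.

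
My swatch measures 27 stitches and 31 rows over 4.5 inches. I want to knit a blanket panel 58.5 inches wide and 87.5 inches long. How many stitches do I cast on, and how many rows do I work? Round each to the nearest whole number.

Stitch gauge = 27/4.5 = 6 sts/in; 58.5 × 6 = 351.00 → 351 sts.
Row gauge = 31/4.5 = 6.889 rows/in; 87.5 × 6.889 = 602.78 → 603 rows.

Cast on 351 stitches and work 603 rows.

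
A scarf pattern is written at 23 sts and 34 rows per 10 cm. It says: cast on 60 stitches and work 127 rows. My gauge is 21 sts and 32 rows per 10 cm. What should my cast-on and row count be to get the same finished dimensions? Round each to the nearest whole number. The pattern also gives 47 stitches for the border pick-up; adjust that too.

Stitches: 60 × 21/23 = 54.78 → 55.
Rows: 127 × 32/34 = 119.53 → 120.
border pick-up: 47 × 21/23 = 42.91 → 43.

Cast on 55 stitches; work 120 rows; border pick-up 43 stitches.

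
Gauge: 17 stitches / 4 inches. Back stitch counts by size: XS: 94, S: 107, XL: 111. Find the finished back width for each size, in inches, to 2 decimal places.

XS 22.12 inches; S 25.18 inches; XL 26.12 inches.

17/4 = 4.25 sts per in.
XS: 94 / 4.25 = 22.118 → 22.12 in.
S: 107 / 4.25 = 25.176 → 25.18 in.
XL: 111 / 4.25 = 26.118 → 26.12 in.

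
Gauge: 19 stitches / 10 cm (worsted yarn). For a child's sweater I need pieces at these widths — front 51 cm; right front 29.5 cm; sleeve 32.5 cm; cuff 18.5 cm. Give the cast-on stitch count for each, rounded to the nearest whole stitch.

Rate = 19/10 = 1.9 sts per cm.
front: 51 × 1.9 = 96.90 → 97.
right front: 29.5 × 1.9 = 56.05 → 56.
sleeve: 32.5 × 1.9 = 61.75 → 62.
cuff: 18.5 × 1.9 = 35.15 → 35.

front 97; right front 56; sleeve 62; cuff 35.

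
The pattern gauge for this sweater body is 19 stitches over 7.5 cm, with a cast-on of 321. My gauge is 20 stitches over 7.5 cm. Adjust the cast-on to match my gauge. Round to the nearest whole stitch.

Scale factor = 20 / 19 = 1.053.
321 × 20 / 19 = 337.89 sts.
→ 338 sts.

338 stitches.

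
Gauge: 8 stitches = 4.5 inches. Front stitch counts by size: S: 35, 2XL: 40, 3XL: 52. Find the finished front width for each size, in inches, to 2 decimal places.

8/4.5 = 1.778 sts per in.
S: 35 / 1.778 = 19.688 → 19.69 in.
2XL: 40 / 1.778 = 22.500 → 22.50 in.
3XL: 52 / 1.778 = 29.250 → 29.25 in.

S 19.69 inches; 2XL 22.50 inches; 3XL 29.25 inches.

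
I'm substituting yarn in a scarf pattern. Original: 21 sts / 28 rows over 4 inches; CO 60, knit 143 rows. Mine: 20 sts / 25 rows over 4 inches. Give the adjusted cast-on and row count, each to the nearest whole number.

Cast on 57 stitches; work 128 rows.

Stitches: 60 × 20/21 = 57.14 → 57.
Rows: 143 × 25/28 = 127.68 → 128.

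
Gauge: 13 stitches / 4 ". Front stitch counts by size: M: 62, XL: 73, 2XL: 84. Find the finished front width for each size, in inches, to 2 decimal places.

M 19.08 inches; XL 22.46 inches; 2XL 25.85 inches.

13/4 = 3.25 sts per in.
M: 62 / 3.25 = 19.077 → 19.08 in.
XL: 73 / 3.25 = 22.462 → 22.46 in.
2XL: 84 / 3.25 = 25.846 → 25.85 in.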